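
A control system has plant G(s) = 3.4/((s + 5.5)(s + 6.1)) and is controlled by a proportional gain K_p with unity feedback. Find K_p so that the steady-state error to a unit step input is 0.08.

Steady-state error for a unit step on this type-0 loop is 1/(1 + K_p·G(0)).
G(0) = 0.1013. Require 1/(1 + K_p·0.1013) = 0.08, so 1 + 0.1013·K_p = 12.5.
K_p = (12.5 − 1)/0.1013 = 113.

K_p = 113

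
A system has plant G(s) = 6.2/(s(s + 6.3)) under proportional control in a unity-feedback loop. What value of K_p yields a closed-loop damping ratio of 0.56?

K_p = 5.1

Closed-loop characteristic equation: s² + 6.3s + K_p·6.2 = 0.
So ω_n = √(6.2K_p) and 2ζω_n = 6.3, giving ζ = 6.3/(2√(6.2K_p)).
Setting ζ = 0.56: √(6.2K_p) = 6.3/(2·0.56) = 5.625, so K_p = 31.64/6.2 = 5.1.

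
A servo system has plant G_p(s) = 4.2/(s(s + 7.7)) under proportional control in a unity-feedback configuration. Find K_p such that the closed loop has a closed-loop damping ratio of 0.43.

Closed-loop characteristic equation: s² + 7.7s + K_p·4.2 = 0.
So ω_n = √(4.2K_p) and 2ζω_n = 7.7, giving ζ = 7.7/(2√(4.2K_p)).
Setting ζ = 0.43: √(4.2K_p) = 7.7/(2·0.43) = 8.953, so K_p = 80.16/4.2 = 19.1.

K_p = 19.1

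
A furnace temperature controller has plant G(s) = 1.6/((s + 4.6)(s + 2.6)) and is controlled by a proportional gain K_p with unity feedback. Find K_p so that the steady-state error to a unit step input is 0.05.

The loop is type 0, so e_ss(step) = 1/(1 + K_pos) with K_pos = K_p·G(0).
G(0) = 0.1338. Require 1/(1 + K_p·0.1338) = 0.05, so 1 + 0.1338·K_p = 20.
K_p = (20 − 1)/0.1338 = 142.

K_p = 142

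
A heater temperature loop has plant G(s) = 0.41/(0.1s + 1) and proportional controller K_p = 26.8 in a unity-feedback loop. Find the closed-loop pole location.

s = -119.9

Closed loop: T(s) = K_p·G/(1+K_p·G) = 10.99/(0.1s + 1 + 10.99), with pole at s = −(1 + 10.99)/0.1 = −119.9.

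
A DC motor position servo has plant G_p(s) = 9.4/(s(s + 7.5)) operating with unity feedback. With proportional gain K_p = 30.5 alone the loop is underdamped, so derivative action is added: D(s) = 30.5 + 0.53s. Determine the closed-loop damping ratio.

Forward path: (30.5 + 0.53s)·9.4/(s(s+7.5)). The closed-loop characteristic equation is s² + (7.5 + 9.4·0.53)s + 9.4·30.5 = 0.
That is s² + 12.48s + 286.7 = 0, so ω_n = 16.93 rad/s and ζ = 12.48/(2·16.93) = 0.3686.

ζ = 0.369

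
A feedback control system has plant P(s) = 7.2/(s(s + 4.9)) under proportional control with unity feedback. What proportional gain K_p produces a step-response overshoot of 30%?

From %OS = 100·exp(−πζ/√(1−ζ²)) = 30%, ζ = −ln(0.3)/√(π²+ln²(0.3)) = 0.3579.
Characteristic equation s² + 4.9s + 7.2K_p = 0 gives ζ = 4.9/(2√(7.2K_p)).
Setting ζ = 0.3579: √(7.2K_p) = 4.9/(2·0.3579) = 6.846, so K_p = 46.87/7.2 = 6.51.

K_p = 6.51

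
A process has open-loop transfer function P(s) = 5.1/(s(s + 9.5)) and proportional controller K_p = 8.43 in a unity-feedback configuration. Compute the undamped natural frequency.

ω_n = 6.56 rad/s

With unity feedback the closed-loop characteristic equation is s² + 9.5s + 8.43·5.1 = s² + 9.5s + 42.99 = 0.
Matching s² + 2ζω_n s + ω_n²: ω_n = √42.99 = 6.557 rad/s and 2ζω_n = 9.5, so ζ = 9.5/(2·6.557) = 0.724.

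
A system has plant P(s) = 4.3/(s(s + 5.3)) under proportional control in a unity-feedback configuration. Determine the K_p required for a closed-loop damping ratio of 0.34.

K_p = 14.1

Closed-loop characteristic equation: s² + 5.3s + K_p·4.3 = 0.
So ω_n = √(4.3K_p) and 2ζω_n = 5.3, giving ζ = 5.3/(2√(4.3K_p)).
Setting ζ = 0.34: √(4.3K_p) = 5.3/(2·0.34) = 7.794, so K_p = 60.75/4.3 = 14.1.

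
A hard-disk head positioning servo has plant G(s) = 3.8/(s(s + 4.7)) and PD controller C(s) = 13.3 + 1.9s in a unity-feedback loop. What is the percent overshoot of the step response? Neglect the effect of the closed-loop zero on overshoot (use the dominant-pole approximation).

0.797%

Forward path: (13.3 + 1.9s)·3.8/(s(s+4.7)). The closed-loop characteristic equation is s² + (4.7 + 3.8·1.9)s + 3.8·13.3 = 0.
That is s² + 11.92s + 50.54 = 0, so ω_n = 7.109 rad/s and ζ = 11.92/(2·7.109) = 0.8384.
%OS = 100·exp(−πζ/√(1−ζ²)) = 0.797%.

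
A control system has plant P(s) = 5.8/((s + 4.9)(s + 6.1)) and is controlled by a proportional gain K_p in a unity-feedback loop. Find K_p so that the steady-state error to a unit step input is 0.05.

K_p = 97.9

For a type-0 loop with proportional control, e_ss = 1/(1 + K_p·P(0)).
P(0) = 0.194. Require 1/(1 + K_p·0.194) = 0.05, so 1 + 0.194·K_p = 20.
K_p = (20 − 1)/0.194 = 97.9.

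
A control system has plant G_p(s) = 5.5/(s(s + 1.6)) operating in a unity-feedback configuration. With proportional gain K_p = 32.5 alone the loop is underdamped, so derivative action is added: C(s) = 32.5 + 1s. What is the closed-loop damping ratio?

Forward path: (32.5 + 1s)·5.5/(s(s+1.6)). The closed-loop characteristic equation is s² + (1.6 + 5.5·1)s + 5.5·32.5 = 0.
That is s² + 7.1s + 178.8 = 0, so ω_n = 13.37 rad/s and ζ = 7.1/(2·13.37) = 0.2655.

ζ = 0.266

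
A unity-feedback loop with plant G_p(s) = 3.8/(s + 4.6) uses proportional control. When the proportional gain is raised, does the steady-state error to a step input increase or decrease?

decrease

The position error constant K_pos = K_p·G_p(0) grows with K_p, and e_ss = 1/(1+K_pos) falls.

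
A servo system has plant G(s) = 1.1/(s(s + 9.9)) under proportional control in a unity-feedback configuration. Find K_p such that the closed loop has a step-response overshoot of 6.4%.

From %OS = 100·exp(−πζ/√(1−ζ²)) = 6.4%, ζ = −ln(0.064)/√(π²+ln²(0.064)) = 0.6585.
Characteristic equation s² + 9.9s + 1.1K_p = 0 gives ζ = 9.9/(2√(1.1K_p)).
Setting ζ = 0.6585: √(1.1K_p) = 9.9/(2·0.6585) = 7.517, so K_p = 56.51/1.1 = 51.4.

K_p = 51.4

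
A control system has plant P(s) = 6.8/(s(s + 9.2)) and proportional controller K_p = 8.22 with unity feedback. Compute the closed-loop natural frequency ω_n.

With unity feedback the closed-loop characteristic equation is s² + 9.2s + 8.22·6.8 = s² + 9.2s + 55.9 = 0.
Matching s² + 2ζω_n s + ω_n²: ω_n = √55.9 = 7.476 rad/s and 2ζω_n = 9.2, so ζ = 9.2/(2·7.476) = 0.615.

ω_n = 7.48 rad/s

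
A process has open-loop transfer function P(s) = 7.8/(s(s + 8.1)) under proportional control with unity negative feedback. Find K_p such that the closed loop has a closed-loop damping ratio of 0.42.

Closed-loop characteristic equation: s² + 8.1s + K_p·7.8 = 0.
So ω_n = √(7.8K_p) and 2ζω_n = 8.1, giving ζ = 8.1/(2√(7.8K_p)).
Setting ζ = 0.42: √(7.8K_p) = 8.1/(2·0.42) = 9.643, so K_p = 92.98/7.8 = 11.9.

K_p = 11.9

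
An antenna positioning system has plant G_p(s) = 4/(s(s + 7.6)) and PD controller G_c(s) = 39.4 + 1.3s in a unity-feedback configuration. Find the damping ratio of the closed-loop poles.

ζ = 0.51

Forward path: (39.4 + 1.3s)·4/(s(s+7.6)). The closed-loop characteristic equation is s² + (7.6 + 4·1.3)s + 4·39.4 = 0.
That is s² + 12.8s + 157.6 = 0, so ω_n = 12.55 rad/s and ζ = 12.8/(2·12.55) = 0.5098.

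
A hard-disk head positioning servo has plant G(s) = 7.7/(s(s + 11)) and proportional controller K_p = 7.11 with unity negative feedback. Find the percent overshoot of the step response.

3.05%

The closed-loop denominator s² + 11s + 54.75 gives ω_n = √54.75 = 7.399 and ζ = 11/(2ω_n) = 0.7433.
%OS = 100·exp(−πζ/√(1−ζ²)) = 100·exp(−π·0.7433/√0.4475) = 3.05%.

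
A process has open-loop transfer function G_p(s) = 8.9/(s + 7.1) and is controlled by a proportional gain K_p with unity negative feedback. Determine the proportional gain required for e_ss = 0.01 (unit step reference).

The loop is type 0, so e_ss(step) = 1/(1 + K_pos) with K_pos = K_p·G_p(0).
G_p(0) = 1.254. Require 1/(1 + K_p·1.254) = 0.01, so 1 + 1.254·K_p = 100.
K_p = (100 − 1)/1.254 = 79.

K_p = 79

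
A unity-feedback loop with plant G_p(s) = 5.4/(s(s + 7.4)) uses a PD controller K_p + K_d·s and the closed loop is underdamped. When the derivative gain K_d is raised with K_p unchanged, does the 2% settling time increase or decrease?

Characteristic equation s² + (7.4 + 5.4K_d)s + 5.4K_p = 0: raising K_d increases ζω_n = (7.4+5.4K_d)/2 while the loop stays underdamped, so T_s ≈ 4/(ζω_n) decreases.

decrease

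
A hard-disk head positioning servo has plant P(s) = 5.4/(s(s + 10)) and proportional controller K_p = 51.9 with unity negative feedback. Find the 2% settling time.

T_s ≈ 0.8 s

From 1 + K_pP(s) = 0: s² + 10s + 280.3 = 0 ⇒ ω_n = 16.74, ζ = 0.2987.
2% settling time T_s ≈ 4/(ζω_n) = 4/5 = 0.8 s.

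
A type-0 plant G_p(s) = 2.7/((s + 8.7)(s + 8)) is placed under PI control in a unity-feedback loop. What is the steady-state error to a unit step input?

The PI controller's integrator makes the forward path type 1, so e_ss to a step is zero.

0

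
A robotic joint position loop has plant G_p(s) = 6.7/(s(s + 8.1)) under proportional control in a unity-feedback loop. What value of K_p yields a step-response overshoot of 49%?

K_p = 49.9

From %OS = 100·exp(−πζ/√(1−ζ²)) = 49%, ζ = −ln(0.49)/√(π²+ln²(0.49)) = 0.2214.
Characteristic equation s² + 8.1s + 6.7K_p = 0 gives ζ = 8.1/(2√(6.7K_p)).
Setting ζ = 0.2214: √(6.7K_p) = 8.1/(2·0.2214) = 18.29, so K_p = 334.5/6.7 = 49.9.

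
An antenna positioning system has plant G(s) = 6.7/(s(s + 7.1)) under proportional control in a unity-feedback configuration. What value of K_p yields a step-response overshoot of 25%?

From %OS = 100·exp(−πζ/√(1−ζ²)) = 25%, ζ = −ln(0.25)/√(π²+ln²(0.25)) = 0.4037.
Characteristic equation s² + 7.1s + 6.7K_p = 0 gives ζ = 7.1/(2√(6.7K_p)).
Setting ζ = 0.4037: √(6.7K_p) = 7.1/(2·0.4037) = 8.793, so K_p = 77.32/6.7 = 11.5.

K_p = 11.5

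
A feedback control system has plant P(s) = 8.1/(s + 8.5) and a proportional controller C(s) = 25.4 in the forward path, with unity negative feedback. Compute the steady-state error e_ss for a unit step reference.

0.0397

The loop is type 0. Static position error constant K_pos = C(0)·P(0) = 25.4·0.9529 = 24.2.
Steady-state error to a unit step: e_ss = 1/(1+K_pos) = 1/25.2 = 0.0397.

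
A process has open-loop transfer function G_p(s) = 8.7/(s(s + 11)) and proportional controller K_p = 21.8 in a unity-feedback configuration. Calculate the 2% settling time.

Closed-loop characteristic equation: s² + 11s + 189.7 = 0, so ω_n = 13.77 rad/s and ζ = 11/(2·13.77) = 0.3994.
2% settling time T_s ≈ 4/(ζω_n) = 4/5.5 = 0.727 s.

T_s ≈ 0.727 s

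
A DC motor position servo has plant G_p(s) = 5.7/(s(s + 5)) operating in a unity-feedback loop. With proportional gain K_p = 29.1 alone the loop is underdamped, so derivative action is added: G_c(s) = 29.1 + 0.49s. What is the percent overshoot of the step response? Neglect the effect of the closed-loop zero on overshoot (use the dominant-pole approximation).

Forward path: (29.1 + 0.49s)·5.7/(s(s+5)). The closed-loop characteristic equation is s² + (5 + 5.7·0.49)s + 5.7·29.1 = 0.
That is s² + 7.793s + 165.9 = 0, so ω_n = 12.88 rad/s and ζ = 7.793/(2·12.88) = 0.3025.
%OS = 100·exp(−πζ/√(1−ζ²)) = 36.9%.

36.9%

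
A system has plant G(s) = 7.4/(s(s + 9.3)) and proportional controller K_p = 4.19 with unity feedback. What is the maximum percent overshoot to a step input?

0.849%

The closed-loop denominator s² + 9.3s + 31.01 gives ω_n = √31.01 = 5.568 and ζ = 9.3/(2ω_n) = 0.8351.
%OS = 100·exp(−πζ/√(1−ζ²)) = 100·exp(−π·0.8351/√0.3026) = 0.849%.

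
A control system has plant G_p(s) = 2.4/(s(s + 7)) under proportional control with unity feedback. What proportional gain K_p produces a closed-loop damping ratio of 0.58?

K_p = 15.2

Closed-loop characteristic equation: s² + 7s + K_p·2.4 = 0.
So ω_n = √(2.4K_p) and 2ζω_n = 7, giving ζ = 7/(2√(2.4K_p)).
Setting ζ = 0.58: √(2.4K_p) = 7/(2·0.58) = 6.034, so K_p = 36.41/2.4 = 15.2.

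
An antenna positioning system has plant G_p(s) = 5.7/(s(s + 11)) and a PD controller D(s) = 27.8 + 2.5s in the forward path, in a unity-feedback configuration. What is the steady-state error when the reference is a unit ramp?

0.0694

The loop has one pole at the origin (type 1). Velocity error constant K_v = lim_{s→0} s·D(s)G_p(s) = 27.8·5.7/11 = 14.41.
Steady-state error to a unit ramp: e_ss = 1/K_v = 0.0694.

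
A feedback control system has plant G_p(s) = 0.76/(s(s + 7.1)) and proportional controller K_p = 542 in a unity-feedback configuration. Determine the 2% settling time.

The closed-loop denominator s² + 7.1s + 411.9 gives ω_n = √411.9 = 20.3 and ζ = 7.1/(2ω_n) = 0.1749.
2% settling time T_s ≈ 4/(ζω_n) = 4/3.55 = 1.13 s.

T_s ≈ 1.13 s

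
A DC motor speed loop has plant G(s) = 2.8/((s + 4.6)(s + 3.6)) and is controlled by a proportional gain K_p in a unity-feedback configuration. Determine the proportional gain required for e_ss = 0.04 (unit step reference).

K_p = 142

For a type-0 loop with proportional control, e_ss = 1/(1 + K_p·G(0)).
G(0) = 0.1691. Require 1/(1 + K_p·0.1691) = 0.04, so 1 + 0.1691·K_p = 25.
K_p = (25 − 1)/0.1691 = 142.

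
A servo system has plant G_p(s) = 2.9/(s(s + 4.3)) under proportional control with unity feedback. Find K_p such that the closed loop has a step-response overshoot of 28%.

K_p = 11.3

From %OS = 100·exp(−πζ/√(1−ζ²)) = 28%, ζ = −ln(0.28)/√(π²+ln²(0.28)) = 0.3755.
Characteristic equation s² + 4.3s + 2.9K_p = 0 gives ζ = 4.3/(2√(2.9K_p)).
Setting ζ = 0.3755: √(2.9K_p) = 4.3/(2·0.3755) = 5.725, so K_p = 32.78/2.9 = 11.3.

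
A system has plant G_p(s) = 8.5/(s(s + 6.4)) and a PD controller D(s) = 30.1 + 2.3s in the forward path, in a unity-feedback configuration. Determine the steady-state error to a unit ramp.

The loop has one pole at the origin (type 1). Velocity error constant K_v = lim_{s→0} s·D(s)G_p(s) = 30.1·8.5/6.4 = 39.98.
Steady-state error to a unit ramp: e_ss = 1/K_v = 0.025.

0.025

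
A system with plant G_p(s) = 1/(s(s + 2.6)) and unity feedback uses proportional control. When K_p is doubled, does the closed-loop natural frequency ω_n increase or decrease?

ω_n = √(1·K_p), which grows with K_p.

increase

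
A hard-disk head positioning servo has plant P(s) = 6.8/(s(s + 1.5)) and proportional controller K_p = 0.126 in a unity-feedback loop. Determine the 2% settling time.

T_s ≈ 5.33 s

From 1 + K_pP(s) = 0: s² + 1.5s + 0.8568 = 0 ⇒ ω_n = 0.9256, ζ = 0.8103.
2% settling time T_s ≈ 4/(ζω_n) = 4/0.75 = 5.33 s.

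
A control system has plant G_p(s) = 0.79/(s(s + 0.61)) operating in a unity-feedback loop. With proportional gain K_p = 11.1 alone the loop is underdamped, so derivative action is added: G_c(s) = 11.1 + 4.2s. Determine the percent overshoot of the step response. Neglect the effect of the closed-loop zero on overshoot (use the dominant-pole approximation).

6.18%

Forward path: (11.1 + 4.2s)·0.79/(s(s+0.61)). The closed-loop characteristic equation is s² + (0.61 + 0.79·4.2)s + 0.79·11.1 = 0.
That is s² + 3.928s + 8.769 = 0, so ω_n = 2.961 rad/s and ζ = 3.928/(2·2.961) = 0.6632.
%OS = 100·exp(−πζ/√(1−ζ²)) = 6.18%.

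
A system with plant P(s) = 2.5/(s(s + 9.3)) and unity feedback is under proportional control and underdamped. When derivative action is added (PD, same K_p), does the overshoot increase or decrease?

With PD the characteristic equation becomes s² + (a + K·K_d)s + K·K_p = 0; the damping term grows, ζ rises, overshoot falls.

decrease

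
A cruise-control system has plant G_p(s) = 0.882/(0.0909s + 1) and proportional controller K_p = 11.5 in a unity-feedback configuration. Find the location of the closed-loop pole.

s = -122.6

Closed loop: T(s) = K_p·G_p/(1+K_p·G_p) = 10.14/(0.0909s + 1 + 10.14), with pole at s = −(1 + 10.14)/0.0909 = −122.6.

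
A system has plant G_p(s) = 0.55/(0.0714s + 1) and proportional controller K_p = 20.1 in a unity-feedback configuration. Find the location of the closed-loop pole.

s = -168.8

Closed loop: T(s) = K_p·G_p/(1+K_p·G_p) = 11.06/(0.0714s + 1 + 11.06), with pole at s = −(1 + 11.06)/0.0714 = −168.8.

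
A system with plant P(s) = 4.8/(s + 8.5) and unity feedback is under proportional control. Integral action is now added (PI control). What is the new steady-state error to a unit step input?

Adding integral action puts a pole at s = 0 in the forward path, raising the system type to 1; a type-1 loop has zero steady-state error to a step.

0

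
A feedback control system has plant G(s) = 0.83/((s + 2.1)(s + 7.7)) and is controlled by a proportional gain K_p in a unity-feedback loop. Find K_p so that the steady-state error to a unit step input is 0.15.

K_p = 110

Steady-state error for a unit step on this type-0 loop is 1/(1 + K_p·G(0)).
G(0) = 0.05133. Require 1/(1 + K_p·0.05133) = 0.15, so 1 + 0.05133·K_p = 6.667.
K_p = (6.667 − 1)/0.05133 = 110.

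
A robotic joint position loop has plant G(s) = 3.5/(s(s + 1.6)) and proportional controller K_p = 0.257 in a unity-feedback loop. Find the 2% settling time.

The closed-loop denominator s² + 1.6s + 0.8995 gives ω_n = √0.8995 = 0.9484 and ζ = 1.6/(2ω_n) = 0.8435.
2% settling time T_s ≈ 4/(ζω_n) = 4/0.8 = 5 s.

T_s ≈ 5 s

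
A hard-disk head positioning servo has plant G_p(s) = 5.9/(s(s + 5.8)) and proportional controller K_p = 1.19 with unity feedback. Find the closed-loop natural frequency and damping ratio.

ω_n = 2.65 rad/s, ζ = 1.09

1 + K_p·G_p(s) = 0 gives s² + 5.8s + 7.021 = 0.
Matching s² + 2ζω_n s + ω_n²: ω_n = √7.021 = 2.65 rad/s and 2ζω_n = 5.8, so ζ = 5.8/(2·2.65) = 1.09.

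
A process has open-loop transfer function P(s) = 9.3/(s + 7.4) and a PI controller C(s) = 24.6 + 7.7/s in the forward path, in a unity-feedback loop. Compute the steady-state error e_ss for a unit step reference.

0

The open loop C(s)P(s) has a pole at the origin (type 1), so the static position error constant is infinite and e_ss = 1/(1+∞) = 0.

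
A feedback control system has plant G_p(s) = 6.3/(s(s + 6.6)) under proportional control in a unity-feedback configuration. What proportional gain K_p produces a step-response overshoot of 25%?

From %OS = 100·exp(−πζ/√(1−ζ²)) = 25%, ζ = −ln(0.25)/√(π²+ln²(0.25)) = 0.4037.
Characteristic equation s² + 6.6s + 6.3K_p = 0 gives ζ = 6.6/(2√(6.3K_p)).
Setting ζ = 0.4037: √(6.3K_p) = 6.6/(2·0.4037) = 8.174, so K_p = 66.82/6.3 = 10.6.

K_p = 10.6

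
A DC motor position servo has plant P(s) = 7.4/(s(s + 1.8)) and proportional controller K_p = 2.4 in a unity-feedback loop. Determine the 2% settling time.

T_s ≈ 4.44 s

Closed-loop characteristic equation: s² + 1.8s + 17.76 = 0, so ω_n = 4.214 rad/s and ζ = 1.8/(2·4.214) = 0.2136.
2% settling time T_s ≈ 4/(ζω_n) = 4/0.9 = 4.44 s.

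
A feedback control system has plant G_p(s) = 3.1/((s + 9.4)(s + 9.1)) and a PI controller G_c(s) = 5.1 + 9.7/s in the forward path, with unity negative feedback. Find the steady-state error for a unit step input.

The open loop G_c(s)G_p(s) has a pole at the origin (type 1), so the static position error constant is infinite and e_ss = 1/(1+∞) = 0.

0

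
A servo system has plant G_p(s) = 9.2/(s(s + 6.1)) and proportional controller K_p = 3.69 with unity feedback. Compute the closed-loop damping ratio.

ζ = 0.523

1 + K_p·G_p(s) = 0 gives s² + 6.1s + 33.95 = 0.
So ω_n² = 33.95 ⇒ ω_n = 5.826 rad/s, and ζ = 6.1/(2ω_n) = 0.523.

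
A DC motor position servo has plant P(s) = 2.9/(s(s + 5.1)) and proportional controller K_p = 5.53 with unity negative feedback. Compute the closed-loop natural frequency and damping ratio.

ω_n = 4 rad/s, ζ = 0.637

With unity feedback the closed-loop characteristic equation is s² + 5.1s + 5.53·2.9 = s² + 5.1s + 16.04 = 0.
So ω_n² = 16.04 ⇒ ω_n = 4.005 rad/s, and ζ = 5.1/(2ω_n) = 0.637.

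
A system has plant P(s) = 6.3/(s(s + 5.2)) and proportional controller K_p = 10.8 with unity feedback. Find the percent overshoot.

Closed-loop characteristic equation: s² + 5.2s + 68.04 = 0, so ω_n = 8.249 rad/s and ζ = 5.2/(2·8.249) = 0.3152.
%OS = 100·exp(−πζ/√(1−ζ²)) = 100·exp(−π·0.3152/√0.9006) = 35.2%.

35.2%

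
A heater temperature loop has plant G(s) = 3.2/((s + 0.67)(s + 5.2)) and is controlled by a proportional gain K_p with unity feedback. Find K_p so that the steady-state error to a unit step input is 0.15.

For a type-0 loop with proportional control, e_ss = 1/(1 + K_p·G(0)).
G(0) = 0.9185. Require 1/(1 + K_p·0.9185) = 0.15, so 1 + 0.9185·K_p = 6.667.
K_p = (6.667 − 1)/0.9185 = 6.17.

K_p = 6.17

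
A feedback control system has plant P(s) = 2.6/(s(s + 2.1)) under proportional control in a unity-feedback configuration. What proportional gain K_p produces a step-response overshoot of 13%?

K_p = 1.43

From %OS = 100·exp(−πζ/√(1−ζ²)) = 13%, ζ = −ln(0.13)/√(π²+ln²(0.13)) = 0.5446.
Characteristic equation s² + 2.1s + 2.6K_p = 0 gives ζ = 2.1/(2√(2.6K_p)).
Setting ζ = 0.5446: √(2.6K_p) = 2.1/(2·0.5446) = 1.928, so K_p = 3.717/2.6 = 1.43.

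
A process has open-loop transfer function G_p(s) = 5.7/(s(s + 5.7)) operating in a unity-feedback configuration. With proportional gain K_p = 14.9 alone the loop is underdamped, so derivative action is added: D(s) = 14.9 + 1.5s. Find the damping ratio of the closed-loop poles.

Forward path: (14.9 + 1.5s)·5.7/(s(s+5.7)). The closed-loop characteristic equation is s² + (5.7 + 5.7·1.5)s + 5.7·14.9 = 0.
That is s² + 14.25s + 84.93 = 0, so ω_n = 9.216 rad/s and ζ = 14.25/(2·9.216) = 0.7731.

ζ = 0.773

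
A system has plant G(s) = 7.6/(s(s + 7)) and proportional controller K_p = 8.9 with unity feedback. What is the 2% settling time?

T_s ≈ 1.14 s

Closed-loop characteristic equation: s² + 7s + 67.64 = 0, so ω_n = 8.224 rad/s and ζ = 7/(2·8.224) = 0.4256.
2% settling time T_s ≈ 4/(ζω_n) = 4/3.5 = 1.14 s.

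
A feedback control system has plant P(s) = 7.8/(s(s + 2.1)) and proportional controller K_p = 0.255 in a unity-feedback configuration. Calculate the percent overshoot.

Closed-loop characteristic equation: s² + 2.1s + 1.989 = 0, so ω_n = 1.41 rad/s and ζ = 2.1/(2·1.41) = 0.7445.
%OS = 100·exp(−πζ/√(1−ζ²)) = 100·exp(−π·0.7445/√0.4457) = 3.01%.

3.01%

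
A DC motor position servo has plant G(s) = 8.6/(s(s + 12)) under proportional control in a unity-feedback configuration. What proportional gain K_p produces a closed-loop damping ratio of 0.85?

K_p = 5.79

Closed-loop characteristic equation: s² + 12s + K_p·8.6 = 0.
So ω_n = √(8.6K_p) and 2ζω_n = 12, giving ζ = 12/(2√(8.6K_p)).
Setting ζ = 0.85: √(8.6K_p) = 12/(2·0.85) = 7.059, so K_p = 49.83/8.6 = 5.79.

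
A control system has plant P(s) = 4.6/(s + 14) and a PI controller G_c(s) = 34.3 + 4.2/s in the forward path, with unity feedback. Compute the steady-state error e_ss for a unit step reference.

0

The open loop G_c(s)P(s) has a pole at the origin (type 1), so the static position error constant is infinite and e_ss = 1/(1+∞) = 0.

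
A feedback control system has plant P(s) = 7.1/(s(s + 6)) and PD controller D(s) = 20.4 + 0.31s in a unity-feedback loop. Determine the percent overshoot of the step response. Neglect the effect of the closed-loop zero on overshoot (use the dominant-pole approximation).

Forward path: (20.4 + 0.31s)·7.1/(s(s+6)). The closed-loop characteristic equation is s² + (6 + 7.1·0.31)s + 7.1·20.4 = 0.
That is s² + 8.201s + 144.8 = 0, so ω_n = 12.03 rad/s and ζ = 8.201/(2·12.03) = 0.3407.
%OS = 100·exp(−πζ/√(1−ζ²)) = 32%.

32%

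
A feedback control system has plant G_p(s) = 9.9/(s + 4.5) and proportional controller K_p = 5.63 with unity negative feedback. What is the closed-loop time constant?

Closed-loop transfer function: T(s) = K_p·G_p(s)/(1 + K_p·G_p(s)) = 55.74/(s + 4.5 + 55.74) = 55.74/(s + 60.24).
Time constant τ = 1/60.24 = 0.0166 s.

τ = 0.0166 s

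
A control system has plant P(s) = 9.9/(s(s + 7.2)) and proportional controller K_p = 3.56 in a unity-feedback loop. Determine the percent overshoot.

9.11%

Closed-loop characteristic equation: s² + 7.2s + 35.24 = 0, so ω_n = 5.937 rad/s and ζ = 7.2/(2·5.937) = 0.6064.
%OS = 100·exp(−πζ/√(1−ζ²)) = 100·exp(−π·0.6064/√0.6323) = 9.11%.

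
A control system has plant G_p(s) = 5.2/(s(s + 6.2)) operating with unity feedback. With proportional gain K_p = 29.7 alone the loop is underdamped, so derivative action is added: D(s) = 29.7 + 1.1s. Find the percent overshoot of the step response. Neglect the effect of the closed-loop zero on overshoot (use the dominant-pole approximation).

Forward path: (29.7 + 1.1s)·5.2/(s(s+6.2)). The closed-loop characteristic equation is s² + (6.2 + 5.2·1.1)s + 5.2·29.7 = 0.
That is s² + 11.92s + 154.4 = 0, so ω_n = 12.43 rad/s and ζ = 11.92/(2·12.43) = 0.4796.
%OS = 100·exp(−πζ/√(1−ζ²)) = 18%.

18%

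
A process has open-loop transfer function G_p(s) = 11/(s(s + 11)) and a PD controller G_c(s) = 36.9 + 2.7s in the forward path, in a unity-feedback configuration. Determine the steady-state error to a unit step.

The open loop G_c(s)G_p(s) has a pole at the origin (type 1), so the static position error constant is infinite and e_ss = 1/(1+∞) = 0.

0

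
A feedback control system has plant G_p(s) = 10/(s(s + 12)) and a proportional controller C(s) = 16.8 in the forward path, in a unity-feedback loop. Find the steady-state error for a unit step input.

The open loop C(s)G_p(s) has a pole at the origin (type 1), so the static position error constant is infinite and e_ss = 1/(1+∞) = 0.

0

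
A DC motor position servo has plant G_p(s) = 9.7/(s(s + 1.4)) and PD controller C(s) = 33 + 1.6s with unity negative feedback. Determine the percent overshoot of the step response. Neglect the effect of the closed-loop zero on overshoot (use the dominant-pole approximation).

18.5%

Forward path: (33 + 1.6s)·9.7/(s(s+1.4)). The closed-loop characteristic equation is s² + (1.4 + 9.7·1.6)s + 9.7·33 = 0.
That is s² + 16.92s + 320.1 = 0, so ω_n = 17.89 rad/s and ζ = 16.92/(2·17.89) = 0.4729.
%OS = 100·exp(−πζ/√(1−ζ²)) = 18.5%.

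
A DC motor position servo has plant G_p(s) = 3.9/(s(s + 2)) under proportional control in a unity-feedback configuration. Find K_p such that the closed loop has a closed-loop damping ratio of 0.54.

K_p = 0.879

Closed-loop characteristic equation: s² + 2s + K_p·3.9 = 0.
So ω_n = √(3.9K_p) and 2ζω_n = 2, giving ζ = 2/(2√(3.9K_p)).
Setting ζ = 0.54: √(3.9K_p) = 2/(2·0.54) = 1.852, so K_p = 3.429/3.9 = 0.879.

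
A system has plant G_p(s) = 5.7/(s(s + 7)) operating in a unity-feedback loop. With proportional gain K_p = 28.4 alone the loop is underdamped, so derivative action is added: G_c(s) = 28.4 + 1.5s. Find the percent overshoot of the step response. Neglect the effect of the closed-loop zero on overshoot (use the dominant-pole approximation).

Forward path: (28.4 + 1.5s)·5.7/(s(s+7)). The closed-loop characteristic equation is s² + (7 + 5.7·1.5)s + 5.7·28.4 = 0.
That is s² + 15.55s + 161.9 = 0, so ω_n = 12.72 rad/s and ζ = 15.55/(2·12.72) = 0.6111.
%OS = 100·exp(−πζ/√(1−ζ²)) = 8.85%.

8.85%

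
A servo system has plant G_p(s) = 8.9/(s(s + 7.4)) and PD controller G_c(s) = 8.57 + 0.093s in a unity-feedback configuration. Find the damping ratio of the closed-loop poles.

ζ = 0.471

Forward path: (8.57 + 0.093s)·8.9/(s(s+7.4)). The closed-loop characteristic equation is s² + (7.4 + 8.9·0.093)s + 8.9·8.57 = 0.
That is s² + 8.228s + 76.27 = 0, so ω_n = 8.733 rad/s and ζ = 8.228/(2·8.733) = 0.471.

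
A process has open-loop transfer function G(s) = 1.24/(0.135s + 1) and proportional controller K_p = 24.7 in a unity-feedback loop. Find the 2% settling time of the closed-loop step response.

T_s ≈ 0.0171 s

Closed loop: T(s) = K_p·G/(1+K_p·G) = 30.63/(0.135s + 1 + 30.63), with pole at s = −(1 + 30.63)/0.135 = −234.3.
τ = 1/234.3 = 0.004268 s, so 2% settling time ≈ 4τ = 0.0171 s.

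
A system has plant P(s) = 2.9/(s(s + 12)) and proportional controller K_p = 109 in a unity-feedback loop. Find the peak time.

Closed-loop characteristic equation: s² + 12s + 316.1 = 0, so ω_n = 17.78 rad/s and ζ = 12/(2·17.78) = 0.3375.
Damped frequency ω_d = ω_n√(1−ζ²) = 16.74 rad/s, so peak time T_p = π/ω_d = 0.188 s.

T_p = 0.188 s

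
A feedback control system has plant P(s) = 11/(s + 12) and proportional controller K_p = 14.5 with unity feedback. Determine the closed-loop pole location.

Closed-loop transfer function: T(s) = K_p·P(s)/(1 + K_p·P(s)) = 159.5/(s + 12 + 159.5) = 159.5/(s + 171.5).
The closed-loop pole is at s = −171.5.

s = -171.5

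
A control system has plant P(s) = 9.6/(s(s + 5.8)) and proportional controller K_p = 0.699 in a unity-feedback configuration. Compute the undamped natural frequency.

ω_n = 2.59 rad/s

With unity feedback the closed-loop characteristic equation is s² + 5.8s + 0.699·9.6 = s² + 5.8s + 6.71 = 0.
Matching s² + 2ζω_n s + ω_n²: ω_n = √6.71 = 2.59 rad/s and 2ζω_n = 5.8, so ζ = 5.8/(2·2.59) = 1.12.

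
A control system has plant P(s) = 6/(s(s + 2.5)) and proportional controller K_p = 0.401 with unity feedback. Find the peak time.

T_p = 3.42 s

The closed-loop denominator s² + 2.5s + 2.406 gives ω_n = √2.406 = 1.551 and ζ = 2.5/(2ω_n) = 0.8059.
Damped frequency ω_d = ω_n√(1−ζ²) = 0.9184 rad/s, so peak time T_p = π/ω_d = 3.42 s.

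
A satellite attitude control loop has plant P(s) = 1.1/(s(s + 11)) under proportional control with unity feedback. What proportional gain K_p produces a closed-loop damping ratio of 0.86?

Closed-loop characteristic equation: s² + 11s + K_p·1.1 = 0.
So ω_n = √(1.1K_p) and 2ζω_n = 11, giving ζ = 11/(2√(1.1K_p)).
Setting ζ = 0.86: √(1.1K_p) = 11/(2·0.86) = 6.395, so K_p = 40.9/1.1 = 37.2.

K_p = 37.2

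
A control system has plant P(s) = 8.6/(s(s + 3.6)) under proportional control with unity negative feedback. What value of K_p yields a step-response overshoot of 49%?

From %OS = 100·exp(−πζ/√(1−ζ²)) = 49%, ζ = −ln(0.49)/√(π²+ln²(0.49)) = 0.2214.
Characteristic equation s² + 3.6s + 8.6K_p = 0 gives ζ = 3.6/(2√(8.6K_p)).
Setting ζ = 0.2214: √(8.6K_p) = 3.6/(2·0.2214) = 8.129, so K_p = 66.08/8.6 = 7.68.

K_p = 7.68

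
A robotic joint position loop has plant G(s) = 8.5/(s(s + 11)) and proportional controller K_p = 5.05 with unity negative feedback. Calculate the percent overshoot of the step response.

0.78%

Closed-loop characteristic equation: s² + 11s + 42.92 = 0, so ω_n = 6.552 rad/s and ζ = 11/(2·6.552) = 0.8395.
%OS = 100·exp(−πζ/√(1−ζ²)) = 100·exp(−π·0.8395/√0.2953) = 0.78%.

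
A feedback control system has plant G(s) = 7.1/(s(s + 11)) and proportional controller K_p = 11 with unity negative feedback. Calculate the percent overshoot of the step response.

The closed-loop denominator s² + 11s + 78.1 gives ω_n = √78.1 = 8.837 and ζ = 11/(2ω_n) = 0.6224.
%OS = 100·exp(−πζ/√(1−ζ²)) = 100·exp(−π·0.6224/√0.6127) = 8.23%.

8.23%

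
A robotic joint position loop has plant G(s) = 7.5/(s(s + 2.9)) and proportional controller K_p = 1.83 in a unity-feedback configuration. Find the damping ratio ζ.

ζ = 0.391

1 + K_p·G(s) = 0 gives s² + 2.9s + 13.73 = 0.
So ω_n² = 13.73 ⇒ ω_n = 3.705 rad/s, and ζ = 2.9/(2ω_n) = 0.391.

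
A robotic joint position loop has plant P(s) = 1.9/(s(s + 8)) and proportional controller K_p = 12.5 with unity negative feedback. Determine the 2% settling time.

T_s ≈ 1 s

Closed-loop characteristic equation: s² + 8s + 23.75 = 0, so ω_n = 4.873 rad/s and ζ = 8/(2·4.873) = 0.8208.
2% settling time T_s ≈ 4/(ζω_n) = 4/4 = 1 s.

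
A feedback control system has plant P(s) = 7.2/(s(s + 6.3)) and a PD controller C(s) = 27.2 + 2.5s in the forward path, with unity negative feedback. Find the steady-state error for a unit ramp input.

0.0322

The loop has one pole at the origin (type 1). Velocity error constant K_v = lim_{s→0} s·C(s)P(s) = 27.2·7.2/6.3 = 31.09.
Steady-state error to a unit ramp: e_ss = 1/K_v = 0.0322.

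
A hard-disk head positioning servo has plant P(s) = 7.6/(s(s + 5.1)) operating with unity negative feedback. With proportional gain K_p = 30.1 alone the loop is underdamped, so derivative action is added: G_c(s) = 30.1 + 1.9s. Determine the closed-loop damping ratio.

ζ = 0.646

Forward path: (30.1 + 1.9s)·7.6/(s(s+5.1)). The closed-loop characteristic equation is s² + (5.1 + 7.6·1.9)s + 7.6·30.1 = 0.
That is s² + 19.54s + 228.8 = 0, so ω_n = 15.12 rad/s and ζ = 19.54/(2·15.12) = 0.646.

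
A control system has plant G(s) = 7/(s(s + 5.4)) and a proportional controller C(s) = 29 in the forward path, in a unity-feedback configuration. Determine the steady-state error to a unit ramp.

The loop has one pole at the origin (type 1). Velocity error constant K_v = lim_{s→0} s·C(s)G(s) = 29·7/5.4 = 37.59.
Steady-state error to a unit ramp: e_ss = 1/K_v = 0.0266.

0.0266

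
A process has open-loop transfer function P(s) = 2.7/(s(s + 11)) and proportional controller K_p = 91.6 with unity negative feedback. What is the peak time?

From 1 + K_pP(s) = 0: s² + 11s + 247.3 = 0 ⇒ ω_n = 15.73, ζ = 0.3497.
Damped frequency ω_d = ω_n√(1−ζ²) = 14.73 rad/s, so peak time T_p = π/ω_d = 0.213 s.

T_p = 0.213 s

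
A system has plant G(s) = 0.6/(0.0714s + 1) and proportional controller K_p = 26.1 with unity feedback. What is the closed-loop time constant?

Closed loop: T(s) = K_p·G/(1+K_p·G) = 15.66/(0.0714s + 1 + 15.66), with pole at s = −(1 + 15.66)/0.0714 = −233.3.
Closed-loop time constant τ = 1/233.3 = 0.00429 s.

τ = 0.00429 s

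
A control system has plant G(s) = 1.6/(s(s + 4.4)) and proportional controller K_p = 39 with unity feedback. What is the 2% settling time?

T_s ≈ 1.82 s

The closed-loop denominator s² + 4.4s + 62.4 gives ω_n = √62.4 = 7.899 and ζ = 4.4/(2ω_n) = 0.2785.
2% settling time T_s ≈ 4/(ζω_n) = 4/2.2 = 1.82 s.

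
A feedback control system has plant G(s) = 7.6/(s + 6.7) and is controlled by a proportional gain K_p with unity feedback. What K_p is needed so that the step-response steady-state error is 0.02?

K_p = 43.2

The loop is type 0, so e_ss(step) = 1/(1 + K_pos) with K_pos = K_p·G(0).
G(0) = 1.134. Require 1/(1 + K_p·1.134) = 0.02, so 1 + 1.134·K_p = 50.
K_p = (50 − 1)/1.134 = 43.2.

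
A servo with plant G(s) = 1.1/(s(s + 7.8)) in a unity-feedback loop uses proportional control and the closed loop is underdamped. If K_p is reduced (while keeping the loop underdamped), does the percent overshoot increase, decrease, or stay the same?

decrease

ζ = 7.8/(2√(1.1K_p)) rises as K_p falls; higher damping means less overshoot.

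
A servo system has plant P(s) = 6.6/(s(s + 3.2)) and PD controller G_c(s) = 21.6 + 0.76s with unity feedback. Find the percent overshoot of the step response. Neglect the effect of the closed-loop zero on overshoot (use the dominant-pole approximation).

Forward path: (21.6 + 0.76s)·6.6/(s(s+3.2)). The closed-loop characteristic equation is s² + (3.2 + 6.6·0.76)s + 6.6·21.6 = 0.
That is s² + 8.216s + 142.6 = 0, so ω_n = 11.94 rad/s and ζ = 8.216/(2·11.94) = 0.3441.
%OS = 100·exp(−πζ/√(1−ζ²)) = 31.6%.

31.6%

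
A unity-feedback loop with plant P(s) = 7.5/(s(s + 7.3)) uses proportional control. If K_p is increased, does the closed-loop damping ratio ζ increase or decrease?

decrease

ζ = 7.3/(2√(7.5K_p)); increasing K_p raises the denominator, so ζ falls.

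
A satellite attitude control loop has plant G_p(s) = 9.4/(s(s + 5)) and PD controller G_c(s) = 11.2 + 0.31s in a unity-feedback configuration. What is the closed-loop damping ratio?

Forward path: (11.2 + 0.31s)·9.4/(s(s+5)). The closed-loop characteristic equation is s² + (5 + 9.4·0.31)s + 9.4·11.2 = 0.
That is s² + 7.914s + 105.3 = 0, so ω_n = 10.26 rad/s and ζ = 7.914/(2·10.26) = 0.3856.

ζ = 0.386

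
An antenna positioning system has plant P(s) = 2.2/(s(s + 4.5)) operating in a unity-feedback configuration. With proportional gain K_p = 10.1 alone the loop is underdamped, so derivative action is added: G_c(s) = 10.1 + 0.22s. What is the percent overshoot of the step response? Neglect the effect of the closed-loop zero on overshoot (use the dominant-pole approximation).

14.1%

Forward path: (10.1 + 0.22s)·2.2/(s(s+4.5)). The closed-loop characteristic equation is s² + (4.5 + 2.2·0.22)s + 2.2·10.1 = 0.
That is s² + 4.984s + 22.22 = 0, so ω_n = 4.714 rad/s and ζ = 4.984/(2·4.714) = 0.5287.
%OS = 100·exp(−πζ/√(1−ζ²)) = 14.1%.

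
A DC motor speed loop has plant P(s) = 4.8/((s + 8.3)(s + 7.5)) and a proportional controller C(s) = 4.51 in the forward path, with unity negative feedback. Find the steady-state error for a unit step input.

The loop is type 0. Static position error constant K_pos = C(0)·P(0) = 4.51·0.07711 = 0.3478.
Steady-state error to a unit step: e_ss = 1/(1+K_pos) = 1/1.348 = 0.742.

0.742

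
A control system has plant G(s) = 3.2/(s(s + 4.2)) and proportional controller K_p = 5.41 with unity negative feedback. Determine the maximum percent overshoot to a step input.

The closed-loop denominator s² + 4.2s + 17.31 gives ω_n = √17.31 = 4.161 and ζ = 4.2/(2ω_n) = 0.5047.
%OS = 100·exp(−πζ/√(1−ζ²)) = 100·exp(−π·0.5047/√0.7453) = 15.9%.

15.9%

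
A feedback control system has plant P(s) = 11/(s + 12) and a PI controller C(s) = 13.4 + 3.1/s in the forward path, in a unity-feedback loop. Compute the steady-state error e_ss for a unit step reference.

The open loop C(s)P(s) has a pole at the origin (type 1), so the static position error constant is infinite and e_ss = 1/(1+∞) = 0.

0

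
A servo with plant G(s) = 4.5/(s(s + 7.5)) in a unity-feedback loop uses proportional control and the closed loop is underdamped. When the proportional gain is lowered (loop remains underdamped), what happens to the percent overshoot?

ζ = 7.5/(2√(4.5K_p)) rises as K_p falls; higher damping means less overshoot.

decrease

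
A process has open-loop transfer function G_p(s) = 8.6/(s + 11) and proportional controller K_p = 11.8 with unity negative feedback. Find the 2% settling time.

Closed-loop transfer function: T(s) = K_p·G_p(s)/(1 + K_p·G_p(s)) = 101.5/(s + 11 + 101.5) = 101.5/(s + 112.5).
Time constant τ = 1/112.5 = 0.00889 s, so the 2% settling time is about 4τ = 0.0356 s.

T_s ≈ 0.0356 s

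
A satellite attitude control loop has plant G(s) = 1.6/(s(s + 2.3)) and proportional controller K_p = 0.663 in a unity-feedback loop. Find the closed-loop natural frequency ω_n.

ω_n = 1.03 rad/s

With unity feedback the closed-loop characteristic equation is s² + 2.3s + 0.663·1.6 = s² + 2.3s + 1.061 = 0.
So ω_n² = 1.061 ⇒ ω_n = 1.03 rad/s, and ζ = 2.3/(2ω_n) = 1.12.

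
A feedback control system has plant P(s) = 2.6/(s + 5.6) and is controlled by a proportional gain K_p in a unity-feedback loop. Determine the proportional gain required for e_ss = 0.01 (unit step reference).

K_p = 213

For a type-0 loop with proportional control, e_ss = 1/(1 + K_p·P(0)).
P(0) = 0.4643. Require 1/(1 + K_p·0.4643) = 0.01, so 1 + 0.4643·K_p = 100.
K_p = (100 − 1)/0.4643 = 213.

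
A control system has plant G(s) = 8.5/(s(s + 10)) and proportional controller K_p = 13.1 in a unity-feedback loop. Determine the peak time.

Closed-loop characteristic equation: s² + 10s + 111.3 = 0, so ω_n = 10.55 rad/s and ζ = 10/(2·10.55) = 0.4738.
Damped frequency ω_d = ω_n√(1−ζ²) = 9.292 rad/s, so peak time T_p = π/ω_d = 0.338 s.

T_p = 0.338 s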